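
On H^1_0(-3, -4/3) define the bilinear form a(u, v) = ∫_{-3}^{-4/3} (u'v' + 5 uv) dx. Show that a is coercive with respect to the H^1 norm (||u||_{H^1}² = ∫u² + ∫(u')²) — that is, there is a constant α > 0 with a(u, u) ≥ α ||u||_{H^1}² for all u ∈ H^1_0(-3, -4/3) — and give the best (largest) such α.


α = 1

Coercivity of a(·,·) on H^1_0(-3, -4/3) means a(u, u) ≥ α ||u||_{H^1}² for every u ∈ H^1_0.
The interval has length L = 5/3, and Poincaré/coercivity depend only on L. Here a(u, u) = ∫(u')² + (5)·∫u².
Here c = 5 ≥ 1, so a(u,u) = ∫(u')² + c∫u² ≥ ∫(u')² + ∫u² = ||u||_{H^1}², i.e. α = 1 works. No larger α is possible: a(u,u) ≥ α||u||_{H^1}² means (1−α)∫(u')² ≥ (α−c)∫u², and for the modes u_n = sin(nπ(x−x₀)/L) (x₀ the left endpoint) one has ∫u_n²/∫(u_n')² = (L/(nπ))² → 0, so a(u_n,u_n)/||u_n||_{H^1}² → 1. Hence the optimal constant is α = 1.
Therefore α = 1.


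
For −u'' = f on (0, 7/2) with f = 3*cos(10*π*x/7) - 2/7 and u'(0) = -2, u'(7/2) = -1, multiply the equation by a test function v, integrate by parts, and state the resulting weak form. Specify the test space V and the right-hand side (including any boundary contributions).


V = H^1(0, 7/2) (v unrestricted at boundary; u is determined up to an additive constant); weak form: ∫_0^7/2 u'v' dx = ∫_0^7/2 (3*cos(10*π*x/7) - 2/7) v dx − v(7/2) + 2·v(0) for all v ∈ V.

Multiply both sides by a test function v and integrate from 0 to 7/2:
  ∫_0^7/2 −u''(x) v(x) dx = ∫_0^7/2 f(x) v(x) dx.
Integrate the LHS by parts once:
  ∫_0^7/2 −u'' v dx = −[u'(x) v(x)]_0^7/2 + ∫_0^7/2 u'(x) v'(x) dx.
Thus ∫_0^7/2 u'(x) v'(x) dx = ∫_0^7/2 f(x) v(x) dx + [u'(x) v(x)]_0^7/2.
Choose V so that boundary terms are either known or forced to vanish.
u has inhomogeneous Neumann u'(0) = -2, u'(7/2) = -1. [u' v]_0^7/2 = (-1)·v(7/2) − (-2)·v(0) = − v(7/2) + 2·v(0). Take V = H^1(0, 7/2); boundary term becomes part of RHS.
Weak formulation: find u (satisfying any essential BC) such that ∫_0^7/2 u'(x) v'(x) dx = ∫_0^7/2 f v dx − v(7/2) + 2·v(0) for all v ∈ V (Neumann data are natural BCs: they enter the RHS as boundary terms).
Substituting f(x) = 3*cos(10*π*x/7) - 2/7, the right-hand side is ∫_0^7/2 (3*cos(10*π*x/7) - 2/7) v dx − v(7/2) + 2·v(0).
Compatibility check (pure Neumann): taking v ≡ 1 ∈ V gives 0 = ∫_0^7/2 f dx + (-1) − (-2), i.e. ∫_0^7/2 f dx must equal u'(0) − u'(7/2) = -1. Indeed ∫_0^7/2 (3*cos(10*π*x/7) - 2/7) dx = -1, so the data are compatible. The solution is then unique only up to an additive constant (fix it e.g. by requiring ∫_0^7/2 u dx = 0).


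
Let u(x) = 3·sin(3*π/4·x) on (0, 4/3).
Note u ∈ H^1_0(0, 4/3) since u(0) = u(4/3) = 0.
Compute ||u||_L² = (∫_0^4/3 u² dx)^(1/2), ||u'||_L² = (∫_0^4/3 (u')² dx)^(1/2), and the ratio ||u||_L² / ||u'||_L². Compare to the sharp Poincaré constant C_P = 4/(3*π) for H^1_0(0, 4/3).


||u||_L² / ||u'||_L² = 4/(3*π) = C_P.

u(x) = 3·sin(3*π/4·x), so u'(x) = 9*π*cos(3*π*x/4)/4.
Writing u(x) = A·sin(kπx/L) with A = 3 and k = 1, use ∫_0^L sin²(kπx/L) dx = L/2 and ∫_0^L cos²(kπx/L) dx = L/2.
u² = 9·sin²(3*π/4·x) and (u')² = 81*π^2/16·cos²(3*π/4·x), and each of sin², cos² integrates to L/2 = 2/3 over (0, 4/3).
∫_0^4/3 u² dx = 6, so ||u||_L² = sqrt(6).
∫_0^4/3 (u')² dx = 27*π^2/8, so ||u'||_L² = 3*sqrt(6)*π/4.
Ratio ||u||_L² / ||u'||_L² = 4/(3*π).
Sharp Poincaré constant on H^1_0(0, 4/3) is C_P = L/π = 4/(3*π), achieved by sin(3*π/4·x).
This is the k = 1 eigenfunction (up to amplitude), so the ratio equals the sharp Poincaré constant exactly.


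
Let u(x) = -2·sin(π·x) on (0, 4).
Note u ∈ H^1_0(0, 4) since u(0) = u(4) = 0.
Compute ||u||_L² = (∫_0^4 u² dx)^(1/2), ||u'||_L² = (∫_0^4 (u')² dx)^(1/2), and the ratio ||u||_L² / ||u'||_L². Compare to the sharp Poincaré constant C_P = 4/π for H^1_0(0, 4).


||u||_L² / ||u'||_L² = 1/π < C_P = 4/π.

u(x) = -2·sin(π·x), so u'(x) = -2*π*cos(π*x).
Writing u(x) = A·sin(kπx/L) with A = -2 and k = 4, use ∫_0^L sin²(kπx/L) dx = L/2 and ∫_0^L cos²(kπx/L) dx = L/2.
u² = 4·sin²(π·x) and (u')² = 4*π^2·cos²(π·x), and each of sin², cos² integrates to L/2 = 2 over (0, 4).
∫_0^4 u² dx = 8, so ||u||_L² = 2*sqrt(2).
∫_0^4 (u')² dx = 8*π^2, so ||u'||_L² = 2*sqrt(2)*π.
Ratio ||u||_L² / ||u'||_L² = 1/π.
Sharp Poincaré constant on H^1_0(0, 4) is C_P = L/π = 4/π, achieved by sin(π/4·x).
This is the k = 4 harmonic; the ratio L/(kπ) is strictly less than C_P = L/π, consistent with the sharp inequality ||u||_L² ≤ C_P ||u'||_L².


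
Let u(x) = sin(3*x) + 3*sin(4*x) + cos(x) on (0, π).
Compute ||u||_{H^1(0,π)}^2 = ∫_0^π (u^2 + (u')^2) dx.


||u||_{H^1(0,π)}^2 = 32/5 + 165*π/2

u'(x) = -sin(x) + 3*cos(3*x) + 12*cos(4*x).
Expand u² and (u')² and integrate term by term on (0, π), using: for integers n ≥ 1, ∫_0^π sin²(nx) dx = ∫_0^π cos²(nx) dx = π/2; for n ≠ n', ∫_0^π sin(nx)sin(n'x) dx = ∫_0^π cos(nx)cos(n'x) dx = 0; and by product-to-sum, ∫_0^π sin(nx)cos(n'x) dx = ½∫_0^π [sin((n+n')x) + sin((n−n')x)] dx, which is 0 when n+n' is even and 2n/(n²−n'²) when n+n' is odd (it need not vanish on (0, π)).
  u² squared terms: (3)²·∫sin(4x)² dx = 9·π/2 = 9*π/2;  (1)²·∫cos(x)² dx = 1·π/2 = π/2;  (1)²·∫sin(3x)² dx = 1·π/2 = π/2.
  u² cross terms: 2·(3)·(1)·∫sin(4x)·cos(x) dx = 6·(8/15) = 16/5;  2·(3)·(1)·∫sin(4x)·sin(3x) dx = 6·(0) = 0;  2·(1)·(1)·∫cos(x)·sin(3x) dx = 2·(0) = 0.
  So ∫_0^π u² dx = 9*π/2 + π/2 + π/2 + 16/5 + 0 + 0 = 16/5 + 11*π/2.
  (u')² squared terms: (-1)²·∫sin(x)² dx = 1·π/2 = π/2;  (3)²·∫cos(3x)² dx = 9·π/2 = 9*π/2;  (12)²·∫cos(4x)² dx = 144·π/2 = 72*π.
  (u')² cross terms: 2·(-1)·(3)·∫sin(x)·cos(3x) dx = -6·(0) = 0;  2·(-1)·(12)·∫sin(x)·cos(4x) dx = -24·(-2/15) = 16/5;  2·(3)·(12)·∫cos(3x)·cos(4x) dx = 72·(0) = 0.
  So ∫_0^π (u')² dx = π/2 + 9*π/2 + 72*π + 0 + 16/5 + 0 = 16/5 + 77*π.
||u||_{H^1}^2 = (16/5 + 11*π/2) + (16/5 + 77*π) = 32/5 + 165*π/2.


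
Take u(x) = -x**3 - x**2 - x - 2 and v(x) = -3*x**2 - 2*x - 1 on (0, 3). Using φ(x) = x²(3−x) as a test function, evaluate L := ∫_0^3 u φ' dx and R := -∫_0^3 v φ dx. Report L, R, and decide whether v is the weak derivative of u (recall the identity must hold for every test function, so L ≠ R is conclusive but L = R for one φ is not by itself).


LHS = 2079/20, RHS = 2079/20. Yes, v = u' weakly.

u(x) = -x**3 - x**2 - x - 2, classical derivative u'(x) = -3*x**2 - 2*x - 1.
φ(x) = x²(3−x), so φ'(x) = 3*x*(2 - x).
Note φ(0) = φ(3) = 0, so the boundary term u·φ vanishes.
LHS = ∫_0^3 u(x) φ'(x) dx = ∫_0^3 (3*x^5 - 3*x^4 - 3*x^3 - 12*x) dx. Term by term:
  ∫_0^3 3*x^5 dx = 729/2;  ∫_0^3 -3*x^4 dx = -729/5;  ∫_0^3 -3*x^3 dx = -243/4;
  ∫_0^3 -12*x dx = -54.
Sum: 729/2 − 729/5 − 243/4 − 54 = 2079/20.
So LHS = 2079/20.
∫_0^3 v(x) φ(x) dx = ∫_0^3 (3*x^5 - 7*x^4 - 5*x^3 - 3*x^2) dx. Term by term:
  ∫_0^3 3*x^5 dx = 729/2;  ∫_0^3 -7*x^4 dx = -1701/5;  ∫_0^3 -5*x^3 dx = -405/4;
  ∫_0^3 -3*x^2 dx = -27.
Sum: 729/2 − 1701/5 − 405/4 − 27 = -2079/20.
So RHS = -∫_0^3 v(x) φ(x) dx = 2079/20.
LHS = RHS, so the identity holds for this test φ.
Moreover u is smooth here and v(x) = u'(x) = -3*x**2 - 2*x - 1 pointwise, so the identity holds for every test function. Hence v is the weak derivative of u.


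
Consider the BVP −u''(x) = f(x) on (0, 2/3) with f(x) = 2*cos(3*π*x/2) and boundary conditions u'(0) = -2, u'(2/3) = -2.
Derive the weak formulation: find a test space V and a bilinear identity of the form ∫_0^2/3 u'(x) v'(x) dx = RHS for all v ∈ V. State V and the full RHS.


V = H^1(0, 2/3) (v unrestricted at boundary; u is determined up to an additive constant); weak form: ∫_0^2/3 u'v' dx = ∫_0^2/3 (2*cos(3*π*x/2)) v dx − 2·v(2/3) + 2·v(0) for all v ∈ V.

Multiply both sides by a test function v and integrate from 0 to 2/3:
  ∫_0^2/3 −u''(x) v(x) dx = ∫_0^2/3 f(x) v(x) dx.
Integrate the LHS by parts once:
  ∫_0^2/3 −u'' v dx = −[u'(x) v(x)]_0^2/3 + ∫_0^2/3 u'(x) v'(x) dx.
Thus ∫_0^2/3 u'(x) v'(x) dx = ∫_0^2/3 f(x) v(x) dx + [u'(x) v(x)]_0^2/3.
Choose V so that boundary terms are either known or forced to vanish.
u has inhomogeneous Neumann u'(0) = -2, u'(2/3) = -2. [u' v]_0^2/3 = (-2)·v(2/3) − (-2)·v(0) = − 2·v(2/3) + 2·v(0). Take V = H^1(0, 2/3); boundary term becomes part of RHS.
Weak formulation: find u (satisfying any essential BC) such that ∫_0^2/3 u'(x) v'(x) dx = ∫_0^2/3 f v dx − 2·v(2/3) + 2·v(0) for all v ∈ V (Neumann data are natural BCs: they enter the RHS as boundary terms).
Substituting f(x) = 2*cos(3*π*x/2), the right-hand side is ∫_0^2/3 (2*cos(3*π*x/2)) v dx − 2·v(2/3) + 2·v(0).
Compatibility check (pure Neumann): taking v ≡ 1 ∈ V gives 0 = ∫_0^2/3 f dx + (-2) − (-2), i.e. ∫_0^2/3 f dx must equal u'(0) − u'(2/3) = 0. Indeed ∫_0^2/3 (2*cos(3*π*x/2)) dx = 0, so the data are compatible. The solution is then unique only up to an additive constant (fix it e.g. by requiring ∫_0^2/3 u dx = 0).


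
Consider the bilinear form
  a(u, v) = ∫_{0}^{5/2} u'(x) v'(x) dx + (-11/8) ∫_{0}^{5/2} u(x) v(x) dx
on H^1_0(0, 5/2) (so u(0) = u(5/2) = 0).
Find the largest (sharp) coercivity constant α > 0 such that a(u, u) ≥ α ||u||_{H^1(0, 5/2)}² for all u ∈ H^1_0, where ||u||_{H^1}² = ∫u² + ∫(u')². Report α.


α = (-275 + 32*π^2)/(8*(25 + 4*π^2))

Coercivity of a(·,·) on H^1_0(0, 5/2) means a(u, u) ≥ α ||u||_{H^1}² for every u ∈ H^1_0.
The interval has length L = 5/2, and Poincaré/coercivity depend only on L. Here a(u, u) = ∫(u')² + (-11/8)·∫u².
Here c = -11/8 < 0 with |c| < (π/L)² = 4*π^2/25, so coercivity still holds. The condition a(u,u) ≥ α||u||_{H^1}² reads (1−α)∫(u')² ≥ (α−c)∫u². Any admissible α is ≤ 1 (rapidly oscillating u have ∫u²/∫(u')² → 0), and α = 1 would force 0 ≥ (1−c)∫u², impossible since c < 1; so 1−α > 0. By the sharp Poincaré inequality on H^1_0 of an interval of length L, ∫(u')² ≥ (π/L)²∫u² with equality for the first sine mode sin(π(x−x₀)/L) (x₀ the left endpoint), so the inequality holds for all u iff (1−α)(π/L)² ≥ α − c, i.e. α ≤ ((π/L)² + c)/((π/L)² + 1) = (1 + c(L/π)²)/(1 + (L/π)²). (Direct route, valid since c ≤ 0: Poincaré gives c∫u² ≥ c(L/π)²∫(u')², so a(u,u) ≥ (1 + c(L/π)²)∫(u')², while ||u||_{H^1}² ≤ (1 + (L/π)²)∫(u')²; dividing yields the same α.) With (π/L)² = 4*π^2/25 and c = -11/8, the largest admissible constant is α = ((π/L)² + c)/((π/L)² + 1).
Simplifying, α = (-275 + 32*π^2)/(8*(25 + 4*π^2)).


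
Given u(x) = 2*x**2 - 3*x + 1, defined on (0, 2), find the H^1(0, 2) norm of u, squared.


||u||_{H^1}^2 = 224/15

The H^1 norm (squared) on an interval (0, L) is
  ||u||_{H^1}^2 = ∫_0^L u(x)^2 dx + ∫_0^L u'(x)^2 dx.
Compute u'(x) = 4*x - 3.
Then u(x)^2 = 4*x**4 - 12*x**3 + 13*x**2 - 6*x + 1 and u'(x)^2 = 16*x**2 - 24*x + 9.
Integrate each monomial from 0 to 2 using ∫_0^2 c·x^n dx = c·2^(n+1)/(n+1):
  ∫_0^2 u(x)^2 dx = ∫_0^2 (4*x^4 - 12*x^3 + 13*x^2 - 6*x + 1) dx. Term by term:
    ∫_0^2 4*x^4 dx = 128/5;  ∫_0^2 -12*x^3 dx = -48;  ∫_0^2 13*x^2 dx = 104/3;
    ∫_0^2 -6*x dx = -12;  ∫_0^2 1 dx = 2.
  Sum: 128/5 − 48 + 104/3 − 12 + 2 = 34/15.
  ∫_0^2 u'(x)^2 dx = ∫_0^2 (16*x^2 - 24*x + 9) dx. Term by term:
    ∫_0^2 16*x^2 dx = 128/3;  ∫_0^2 -24*x dx = -48;  ∫_0^2 9 dx = 18.
  Sum: 128/3 − 48 + 18 = 38/3.
Adding: ||u||_{H^1}^2 = 34/15 + 38/3 = 224/15.


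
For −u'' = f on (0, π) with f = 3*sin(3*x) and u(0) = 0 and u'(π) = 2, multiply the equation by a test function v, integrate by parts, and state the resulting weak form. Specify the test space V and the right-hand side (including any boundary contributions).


V = {v ∈ H^1(0, π) : v(0) = 0} (test functions vanish at x = 0 where u is specified); weak form: ∫_0^π u'v' dx = ∫_0^π (3*sin(3*x)) v dx + 2·v(π) for all v ∈ V.

Multiply both sides by a test function v and integrate from 0 to π:
  ∫_0^π −u''(x) v(x) dx = ∫_0^π f(x) v(x) dx.
Integrate the LHS by parts once:
  ∫_0^π −u'' v dx = −[u'(x) v(x)]_0^π + ∫_0^π u'(x) v'(x) dx.
Thus ∫_0^π u'(x) v'(x) dx = ∫_0^π f(x) v(x) dx + [u'(x) v(x)]_0^π.
Choose V so that boundary terms are either known or forced to vanish.
Mixed BC: u(0) = 0 (Dirichlet) and u'(π) = 2 (Neumann). Define V = {v ∈ H^1(0, π) : v(0) = 0}. Then [u' v]_0^π = u'(π)·v(π) − u'(0)·0 = 2·v(π).
Weak formulation: find u (satisfying any essential BC) such that ∫_0^π u'(x) v'(x) dx = ∫_0^π f v dx + 2·v(π) for all v ∈ V (Dirichlet at 0 absorbed into V; Neumann datum at x = π contributes the boundary term).
Substituting f(x) = 3*sin(3*x), the right-hand side is ∫_0^π (3*sin(3*x)) v dx + 2·v(π).


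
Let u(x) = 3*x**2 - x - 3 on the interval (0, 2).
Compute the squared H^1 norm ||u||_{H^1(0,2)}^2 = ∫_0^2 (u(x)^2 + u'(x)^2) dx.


||u||_{H^1}^2 = 1384/15

The H^1 norm (squared) on an interval (0, L) is
  ||u||_{H^1}^2 = ∫_0^L u(x)^2 dx + ∫_0^L u'(x)^2 dx.
Compute u'(x) = 6*x - 1.
Then u(x)^2 = 9*x**4 - 6*x**3 - 17*x**2 + 6*x + 9 and u'(x)^2 = 36*x**2 - 12*x + 1.
Integrate each monomial from 0 to 2 using ∫_0^2 c·x^n dx = c·2^(n+1)/(n+1):
  ∫_0^2 u(x)^2 dx = ∫_0^2 (9*x^4 - 6*x^3 - 17*x^2 + 6*x + 9) dx. Term by term:
    ∫_0^2 9*x^4 dx = 288/5;  ∫_0^2 -6*x^3 dx = -24;  ∫_0^2 -17*x^2 dx = -136/3;
    ∫_0^2 6*x dx = 12;  ∫_0^2 9 dx = 18.
  Sum: 288/5 − 24 − 136/3 + 12 + 18 = 274/15.
  ∫_0^2 u'(x)^2 dx = ∫_0^2 (36*x^2 - 12*x + 1) dx. Term by term:
    ∫_0^2 36*x^2 dx = 96;  ∫_0^2 -12*x dx = -24;  ∫_0^2 1 dx = 2.
  Sum: 96 − 24 + 2 = 74.
Adding: ||u||_{H^1}^2 = 274/15 + 74 = 1384/15.


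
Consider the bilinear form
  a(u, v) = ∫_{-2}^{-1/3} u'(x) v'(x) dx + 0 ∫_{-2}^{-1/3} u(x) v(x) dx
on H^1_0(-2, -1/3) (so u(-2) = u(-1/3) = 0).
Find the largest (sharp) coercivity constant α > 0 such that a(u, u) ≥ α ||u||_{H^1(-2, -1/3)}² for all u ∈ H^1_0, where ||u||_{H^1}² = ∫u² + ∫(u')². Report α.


α = 9*π^2/(25 + 9*π^2)

Coercivity of a(·,·) on H^1_0(-2, -1/3) means a(u, u) ≥ α ||u||_{H^1}² for every u ∈ H^1_0.
The interval has length L = 5/3, and Poincaré/coercivity depend only on L. Here a(u, u) = ∫(u')² + (0)·∫u².
Here c = 0, so a(u,u) = ∫(u')² alone. The condition a(u,u) ≥ α||u||_{H^1}² reads (1−α)∫(u')² ≥ (α−c)∫u². Any admissible α is ≤ 1 (rapidly oscillating u have ∫u²/∫(u')² → 0), and α = 1 would force 0 ≥ (1−c)∫u², impossible since c < 1; so 1−α > 0. By the sharp Poincaré inequality on H^1_0 of an interval of length L, ∫(u')² ≥ (π/L)²∫u² with equality for the first sine mode sin(π(x−x₀)/L) (x₀ the left endpoint), so the inequality holds for all u iff (1−α)(π/L)² ≥ α − c, i.e. α ≤ ((π/L)² + c)/((π/L)² + 1) = (1 + c(L/π)²)/(1 + (L/π)²). (Direct route, valid since c ≤ 0: Poincaré gives c∫u² ≥ c(L/π)²∫(u')², so a(u,u) ≥ (1 + c(L/π)²)∫(u')², while ||u||_{H^1}² ≤ (1 + (L/π)²)∫(u')²; dividing yields the same α.) With (π/L)² = 9*π^2/25 and c = 0, the largest admissible constant is α = ((π/L)² + c)/((π/L)² + 1).
Simplifying, α = 9*π^2/(25 + 9*π^2).


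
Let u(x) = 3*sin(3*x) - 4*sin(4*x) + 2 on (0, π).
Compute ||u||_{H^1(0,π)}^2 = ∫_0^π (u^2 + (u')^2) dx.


||u||_{H^1(0,π)}^2 = 8 + 185*π

u'(x) = 9*cos(3*x) - 16*cos(4*x).
Expand u² and (u')² and integrate term by term on (0, π), using: for integers n ≥ 1, ∫_0^π sin²(nx) dx = ∫_0^π cos²(nx) dx = π/2; for n ≠ n', ∫_0^π sin(nx)sin(n'x) dx = ∫_0^π cos(nx)cos(n'x) dx = 0; and by product-to-sum, ∫_0^π sin(nx)cos(n'x) dx = ½∫_0^π [sin((n+n')x) + sin((n−n')x)] dx, which is 0 when n+n' is even and 2n/(n²−n'²) when n+n' is odd (it need not vanish on (0, π)). For the constant mode: ∫_0^π 1 dx = π, ∫_0^π cos(nx) dx = 0, ∫_0^π sin(nx) dx = (1−(−1)^n)/n.
  u² squared terms: (2)²·∫1 dx = 4·π = 4*π;  (-4)²·∫sin(4x)² dx = 16·π/2 = 8*π;  (3)²·∫sin(3x)² dx = 9·π/2 = 9*π/2.
  u² cross terms: 2·(2)·(-4)·∫1·sin(4x) dx = -16·(0) = 0;  2·(2)·(3)·∫1·sin(3x) dx = 12·(2/3) = 8;  2·(-4)·(3)·∫sin(4x)·sin(3x) dx = -24·(0) = 0.
  So ∫_0^π u² dx = 4*π + 8*π + 9*π/2 + 0 + 8 + 0 = 8 + 33*π/2.
  (u')² squared terms: (-16)²·∫cos(4x)² dx = 256·π/2 = 128*π;  (9)²·∫cos(3x)² dx = 81·π/2 = 81*π/2.
  (u')² cross terms: 2·(-16)·(9)·∫cos(4x)·cos(3x) dx = -288·(0) = 0.
  So ∫_0^π (u')² dx = 128*π + 81*π/2 + 0 = 337*π/2.
||u||_{H^1}^2 = (8 + 33*π/2) + (337*π/2) = 8 + 185*π.


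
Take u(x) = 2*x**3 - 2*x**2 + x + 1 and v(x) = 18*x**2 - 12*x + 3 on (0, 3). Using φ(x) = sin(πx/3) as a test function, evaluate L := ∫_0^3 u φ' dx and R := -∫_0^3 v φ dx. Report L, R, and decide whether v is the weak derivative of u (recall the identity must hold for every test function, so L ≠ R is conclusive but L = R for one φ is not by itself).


LHS = -132/π + 648/π^3, RHS = -396/π + 1944/π^3. No, v is not the weak derivative of u.

u(x) = 2*x**3 - 2*x**2 + x + 1, classical derivative u'(x) = 6*x**2 - 4*x + 1.
φ(x) = sin(πx/3), so φ'(x) = π*cos(π*x/3)/3.
Note φ(0) = φ(3) = 0, so the boundary term u·φ vanishes.
LHS = ∫_0^3 u(x) φ'(x) dx = ∫_0^3 (2*π*x^3*cos(π*x/3)/3 - 2*π*x^2*cos(π*x/3)/3 + π*x*cos(π*x/3)/3 + π*cos(π*x/3)/3) dx. Term by term:
  ∫_0^3 π*cos(π*x/3)/3 dx = 0;  ∫_0^3 -2*π*x^2*cos(π*x/3)/3 dx = 36/π;  ∫_0^3 π*x*cos(π*x/3)/3 dx = -6/π;
  ∫_0^3 2*π*x^3*cos(π*x/3)/3 dx = -162/π + 648/π^3.
Sum: 0 + 36/π − 6/π + -162/π + 648/π^3 = -132/π + 648/π^3.
So LHS = -132/π + 648/π^3.
∫_0^3 v(x) φ(x) dx = ∫_0^3 (18*x^2*sin(π*x/3) - 12*x*sin(π*x/3) + 3*sin(π*x/3)) dx. Term by term:
  ∫_0^3 3*sin(π*x/3) dx = 18/π;  ∫_0^3 -12*x*sin(π*x/3) dx = -108/π;  ∫_0^3 18*x^2*sin(π*x/3) dx = -1944/π^3 + 486/π.
Sum: 18/π − 108/π + -1944/π^3 + 486/π = -1944/π^3 + 396/π.
So RHS = -∫_0^3 v(x) φ(x) dx = -396/π + 1944/π^3.
LHS − RHS = -1296/π^3 + 264/π ≠ 0, so the identity fails.
(For a valid weak derivative the identity must hold for EVERY test function, in particular this one. The failure shows v is NOT the weak derivative of u.)
Correct weak derivative would be u'(x) = 6*x**2 - 4*x + 1.


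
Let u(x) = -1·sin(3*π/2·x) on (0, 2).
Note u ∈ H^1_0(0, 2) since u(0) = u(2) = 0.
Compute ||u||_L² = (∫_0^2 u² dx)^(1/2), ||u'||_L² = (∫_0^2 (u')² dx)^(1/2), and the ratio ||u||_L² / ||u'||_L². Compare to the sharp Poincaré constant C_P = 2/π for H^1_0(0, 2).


||u||_L² / ||u'||_L² = 2/(3*π) < C_P = 2/π.

u(x) = -1·sin(3*π/2·x), so u'(x) = -3*π*cos(3*π*x/2)/2.
Writing u(x) = A·sin(kπx/L) with A = -1 and k = 3, use ∫_0^L sin²(kπx/L) dx = L/2 and ∫_0^L cos²(kπx/L) dx = L/2.
u² = 1·sin²(3*π/2·x) and (u')² = 9*π^2/4·cos²(3*π/2·x), and each of sin², cos² integrates to L/2 = 1 over (0, 2).
∫_0^2 u² dx = 1, so ||u||_L² = 1.
∫_0^2 (u')² dx = 9*π^2/4, so ||u'||_L² = 3*π/2.
Ratio ||u||_L² / ||u'||_L² = 2/(3*π).
Sharp Poincaré constant on H^1_0(0, 2) is C_P = L/π = 2/π, achieved by sin(π/2·x).
This is the k = 3 harmonic; the ratio L/(kπ) is strictly less than C_P = L/π, consistent with the sharp inequality ||u||_L² ≤ C_P ||u'||_L².


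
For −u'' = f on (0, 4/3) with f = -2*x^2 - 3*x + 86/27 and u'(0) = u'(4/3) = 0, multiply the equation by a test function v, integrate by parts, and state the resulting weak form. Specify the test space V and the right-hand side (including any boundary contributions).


V = H^1(0, 4/3) (no boundary constraint on v; u is determined up to an additive constant); weak form: ∫_0^4/3 u'v' dx = ∫_0^4/3 (-2*x^2 - 3*x + 86/27) v dx for all v ∈ V.

Multiply both sides by a test function v and integrate from 0 to 4/3:
  ∫_0^4/3 −u''(x) v(x) dx = ∫_0^4/3 f(x) v(x) dx.
Integrate the LHS by parts once:
  ∫_0^4/3 −u'' v dx = −[u'(x) v(x)]_0^4/3 + ∫_0^4/3 u'(x) v'(x) dx.
Thus ∫_0^4/3 u'(x) v'(x) dx = ∫_0^4/3 f(x) v(x) dx + [u'(x) v(x)]_0^4/3.
Choose V so that boundary terms are either known or forced to vanish.
u has homogeneous Neumann: u'(0) = u'(4/3) = 0. So [u' v]_0^4/3 = 0·v(4/3) − 0·v(0) = 0 for any v; take V = H^1(0, 4/3).
Weak formulation: find u (satisfying any essential BC) such that ∫_0^4/3 u'(x) v'(x) dx = ∫_0^4/3 f v dx for all v ∈ V (homogeneous Neumann, so boundary terms vanish).
Substituting f(x) = -2*x^2 - 3*x + 86/27, the right-hand side is ∫_0^4/3 (-2*x^2 - 3*x + 86/27) v dx.
Compatibility check (pure Neumann): taking v ≡ 1 ∈ V gives 0 = ∫_0^4/3 f dx + (0) − (0), i.e. ∫_0^4/3 f dx must equal u'(0) − u'(4/3) = 0. Indeed ∫_0^4/3 (-2*x^2 - 3*x + 86/27) dx = 0, so the data are compatible. The solution is then unique only up to an additive constant (fix it e.g. by requiring ∫_0^4/3 u dx = 0).


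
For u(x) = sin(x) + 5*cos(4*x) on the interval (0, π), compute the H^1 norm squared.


||u||_{H^1(0,π)}^2 = -68/3 + 427*π/2

u'(x) = -20*sin(4*x) + cos(x).
Expand u² and (u')² and integrate term by term on (0, π), using: for integers n ≥ 1, ∫_0^π sin²(nx) dx = ∫_0^π cos²(nx) dx = π/2; for n ≠ n', ∫_0^π sin(nx)sin(n'x) dx = ∫_0^π cos(nx)cos(n'x) dx = 0; and by product-to-sum, ∫_0^π sin(nx)cos(n'x) dx = ½∫_0^π [sin((n+n')x) + sin((n−n')x)] dx, which is 0 when n+n' is even and 2n/(n²−n'²) when n+n' is odd (it need not vanish on (0, π)).
  u² squared terms: (5)²·∫cos(4x)² dx = 25·π/2 = 25*π/2;  (1)²·∫sin(x)² dx = 1·π/2 = π/2.
  u² cross terms: 2·(5)·(1)·∫cos(4x)·sin(x) dx = 10·(-2/15) = -4/3.
  So ∫_0^π u² dx = 25*π/2 + π/2 − 4/3 = -4/3 + 13*π.
  (u')² squared terms: (-20)²·∫sin(4x)² dx = 400·π/2 = 200*π;  (1)²·∫cos(x)² dx = 1·π/2 = π/2.
  (u')² cross terms: 2·(-20)·(1)·∫sin(4x)·cos(x) dx = -40·(8/15) = -64/3.
  So ∫_0^π (u')² dx = 200*π + π/2 − 64/3 = -64/3 + 401*π/2.
||u||_{H^1}^2 = (-4/3 + 13*π) + (-64/3 + 401*π/2) = -68/3 + 427*π/2.


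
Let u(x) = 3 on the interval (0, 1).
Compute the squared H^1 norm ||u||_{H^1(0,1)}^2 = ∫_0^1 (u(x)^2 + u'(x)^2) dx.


||u||_{H^1}^2 = 9

The H^1 norm (squared) on an interval (0, L) is
  ||u||_{H^1}^2 = ∫_0^L u(x)^2 dx + ∫_0^L u'(x)^2 dx.
Compute u'(x) = 0.
Then u(x)^2 = 9 and u'(x)^2 = 0.
Integrate each monomial from 0 to 1 using ∫_0^1 c·x^n dx = c·1^(n+1)/(n+1):
  ∫_0^1 u(x)^2 dx = ∫_0^1 (9) dx. Term by term:
    ∫_0^1 9 dx = 9.
  ∫_0^1 u'(x)^2 dx = ∫_0^1 (0) dx. Term by term:
    ∫_0^1 0 dx = 0.
Adding: ||u||_{H^1}^2 = 9 + 0 = 9.


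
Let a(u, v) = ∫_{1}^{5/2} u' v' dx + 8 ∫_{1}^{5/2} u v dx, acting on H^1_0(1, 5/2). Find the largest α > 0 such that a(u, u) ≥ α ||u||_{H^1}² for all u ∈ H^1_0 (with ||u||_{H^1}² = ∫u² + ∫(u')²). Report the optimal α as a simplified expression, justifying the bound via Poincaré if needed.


α = 1

Coercivity of a(·,·) on H^1_0(1, 5/2) means a(u, u) ≥ α ||u||_{H^1}² for every u ∈ H^1_0.
The interval has length L = 3/2, and Poincaré/coercivity depend only on L. Here a(u, u) = ∫(u')² + (8)·∫u².
Here c = 8 ≥ 1, so a(u,u) = ∫(u')² + c∫u² ≥ ∫(u')² + ∫u² = ||u||_{H^1}², i.e. α = 1 works. No larger α is possible: a(u,u) ≥ α||u||_{H^1}² means (1−α)∫(u')² ≥ (α−c)∫u², and for the modes u_n = sin(nπ(x−x₀)/L) (x₀ the left endpoint) one has ∫u_n²/∫(u_n')² = (L/(nπ))² → 0, so a(u_n,u_n)/||u_n||_{H^1}² → 1. Hence the optimal constant is α = 1.
Therefore α = 1.


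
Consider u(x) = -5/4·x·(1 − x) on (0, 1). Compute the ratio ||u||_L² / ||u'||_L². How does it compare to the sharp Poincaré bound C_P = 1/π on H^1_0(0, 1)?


||u||_L² / ||u'||_L² = sqrt(10)/10 < C_P = 1/π.

u(x) = -5/4·x·(1 − x), so u'(x) = 5*x/2 - 5/4.
u(x) = -5/4·x·(1 − x) vanishes at x = 0 and x = 1, so u ∈ H^1_0(0, 1). Differentiate via the product rule and integrate the resulting polynomials term by term.
  ∫_0^1 u² dx = ∫_0^1 (25*x^4/16 - 25*x^3/8 + 25*x^2/16) dx. Term by term:
    ∫_0^1 25*x^4/16 dx = 5/16;  ∫_0^1 -25*x^3/8 dx = -25/32;  ∫_0^1 25*x^2/16 dx = 25/48.
  Sum: 5/16 − 25/32 + 25/48 = 5/96.
  ∫_0^1 (u')² dx = ∫_0^1 (25*x^2/4 - 25*x/4 + 25/16) dx. Term by term:
    ∫_0^1 25*x^2/4 dx = 25/12;  ∫_0^1 -25*x/4 dx = -25/8;  ∫_0^1 25/16 dx = 25/16.
  Sum: 25/12 − 25/8 + 25/16 = 25/48.
∫_0^1 u² dx = 5/96, so ||u||_L² = sqrt(30)/24.
∫_0^1 (u')² dx = 25/48, so ||u'||_L² = 5*sqrt(3)/12.
Ratio ||u||_L² / ||u'||_L² = sqrt(10)/10.
Sharp Poincaré constant on H^1_0(0, 1) is C_P = L/π = 1/π, achieved by sin(π·x).
A polynomial bump cannot attain the sharp Poincaré constant (only the first sine eigenfunction does), so the ratio is strictly less than C_P, consistent with ||u||_L² ≤ C_P ||u'||_L².


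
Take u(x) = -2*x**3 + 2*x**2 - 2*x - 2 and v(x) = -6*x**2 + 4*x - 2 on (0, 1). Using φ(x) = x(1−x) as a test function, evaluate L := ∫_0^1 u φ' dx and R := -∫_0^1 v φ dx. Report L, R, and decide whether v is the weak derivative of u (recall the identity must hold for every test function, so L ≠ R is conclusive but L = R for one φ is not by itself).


LHS = 3/10, RHS = 3/10. Yes, v = u' weakly.

u(x) = -2*x**3 + 2*x**2 - 2*x - 2, classical derivative u'(x) = -6*x**2 + 4*x - 2.
φ(x) = x(1−x), so φ'(x) = 1 - 2*x.
Note φ(0) = φ(1) = 0, so the boundary term u·φ vanishes.
LHS = ∫_0^1 u(x) φ'(x) dx = ∫_0^1 (4*x^4 - 6*x^3 + 6*x^2 + 2*x - 2) dx. Term by term:
  ∫_0^1 4*x^4 dx = 4/5;  ∫_0^1 -6*x^3 dx = -3/2;  ∫_0^1 6*x^2 dx = 2;
  ∫_0^1 2*x dx = 1;  ∫_0^1 -2 dx = -2.
Sum: 4/5 − 3/2 + 2 + 1 − 2 = 3/10.
So LHS = 3/10.
∫_0^1 v(x) φ(x) dx = ∫_0^1 (6*x^4 - 10*x^3 + 6*x^2 - 2*x) dx. Term by term:
  ∫_0^1 6*x^4 dx = 6/5;  ∫_0^1 -10*x^3 dx = -5/2;  ∫_0^1 6*x^2 dx = 2;
  ∫_0^1 -2*x dx = -1.
Sum: 6/5 − 5/2 + 2 − 1 = -3/10.
So RHS = -∫_0^1 v(x) φ(x) dx = 3/10.
LHS = RHS, so the identity holds for this test φ.
Moreover u is smooth here and v(x) = u'(x) = -6*x**2 + 4*x - 2 pointwise, so the identity holds for every test function. Hence v is the weak derivative of u.


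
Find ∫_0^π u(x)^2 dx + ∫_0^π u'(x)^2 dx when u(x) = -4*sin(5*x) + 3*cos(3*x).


||u||_{H^1(0,π)}^2 = 253*π

u'(x) = -9*sin(3*x) - 20*cos(5*x).
Expand u² and (u')² and integrate term by term on (0, π), using: for integers n ≥ 1, ∫_0^π sin²(nx) dx = ∫_0^π cos²(nx) dx = π/2; for n ≠ n', ∫_0^π sin(nx)sin(n'x) dx = ∫_0^π cos(nx)cos(n'x) dx = 0; and by product-to-sum, ∫_0^π sin(nx)cos(n'x) dx = ½∫_0^π [sin((n+n')x) + sin((n−n')x)] dx, which is 0 when n+n' is even and 2n/(n²−n'²) when n+n' is odd (it need not vanish on (0, π)).
  u² squared terms: (-4)²·∫sin(5x)² dx = 16·π/2 = 8*π;  (3)²·∫cos(3x)² dx = 9·π/2 = 9*π/2.
  u² cross terms: 2·(-4)·(3)·∫sin(5x)·cos(3x) dx = -24·(0) = 0.
  So ∫_0^π u² dx = 8*π + 9*π/2 + 0 = 25*π/2.
  (u')² squared terms: (-20)²·∫cos(5x)² dx = 400·π/2 = 200*π;  (-9)²·∫sin(3x)² dx = 81·π/2 = 81*π/2.
  (u')² cross terms: 2·(-20)·(-9)·∫cos(5x)·sin(3x) dx = 360·(0) = 0.
  So ∫_0^π (u')² dx = 200*π + 81*π/2 + 0 = 481*π/2.
||u||_{H^1}^2 = (25*π/2) + (481*π/2) = 253*π.


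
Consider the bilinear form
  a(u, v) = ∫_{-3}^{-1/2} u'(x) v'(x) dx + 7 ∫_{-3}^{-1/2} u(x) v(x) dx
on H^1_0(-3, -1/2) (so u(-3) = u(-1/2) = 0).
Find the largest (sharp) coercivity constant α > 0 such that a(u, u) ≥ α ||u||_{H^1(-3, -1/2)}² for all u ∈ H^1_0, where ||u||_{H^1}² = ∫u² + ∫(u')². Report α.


α = 1

Coercivity of a(·,·) on H^1_0(-3, -1/2) means a(u, u) ≥ α ||u||_{H^1}² for every u ∈ H^1_0.
The interval has length L = 5/2, and Poincaré/coercivity depend only on L. Here a(u, u) = ∫(u')² + (7)·∫u².
Here c = 7 ≥ 1, so a(u,u) = ∫(u')² + c∫u² ≥ ∫(u')² + ∫u² = ||u||_{H^1}², i.e. α = 1 works. No larger α is possible: a(u,u) ≥ α||u||_{H^1}² means (1−α)∫(u')² ≥ (α−c)∫u², and for the modes u_n = sin(nπ(x−x₀)/L) (x₀ the left endpoint) one has ∫u_n²/∫(u_n')² = (L/(nπ))² → 0, so a(u_n,u_n)/||u_n||_{H^1}² → 1. Hence the optimal constant is α = 1.
Therefore α = 1.


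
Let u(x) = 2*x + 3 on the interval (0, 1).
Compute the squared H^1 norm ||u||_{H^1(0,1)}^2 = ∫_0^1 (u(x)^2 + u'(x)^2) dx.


||u||_{H^1}^2 = 61/3

The H^1 norm (squared) on an interval (0, L) is
  ||u||_{H^1}^2 = ∫_0^L u(x)^2 dx + ∫_0^L u'(x)^2 dx.
Compute u'(x) = 2.
Then u(x)^2 = 4*x**2 + 12*x + 9 and u'(x)^2 = 4.
Integrate each monomial from 0 to 1 using ∫_0^1 c·x^n dx = c·1^(n+1)/(n+1):
  ∫_0^1 u(x)^2 dx = ∫_0^1 (4*x^2 + 12*x + 9) dx. Term by term:
    ∫_0^1 4*x^2 dx = 4/3;  ∫_0^1 12*x dx = 6;  ∫_0^1 9 dx = 9.
  Sum: 4/3 + 6 + 9 = 49/3.
  ∫_0^1 u'(x)^2 dx = ∫_0^1 (4) dx. Term by term:
    ∫_0^1 4 dx = 4.
Adding: ||u||_{H^1}^2 = 49/3 + 4 = 61/3.


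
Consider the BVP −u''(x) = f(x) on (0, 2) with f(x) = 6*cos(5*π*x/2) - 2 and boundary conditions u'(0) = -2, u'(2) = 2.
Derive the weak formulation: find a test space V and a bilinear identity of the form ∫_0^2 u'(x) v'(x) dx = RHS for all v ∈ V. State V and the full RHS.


V = H^1(0, 2) (v unrestricted at boundary; u is determined up to an additive constant); weak form: ∫_0^2 u'v' dx = ∫_0^2 (6*cos(5*π*x/2) - 2) v dx + 2·v(2) + 2·v(0) for all v ∈ V.

Multiply both sides by a test function v and integrate from 0 to 2:
  ∫_0^2 −u''(x) v(x) dx = ∫_0^2 f(x) v(x) dx.
Integrate the LHS by parts once:
  ∫_0^2 −u'' v dx = −[u'(x) v(x)]_0^2 + ∫_0^2 u'(x) v'(x) dx.
Thus ∫_0^2 u'(x) v'(x) dx = ∫_0^2 f(x) v(x) dx + [u'(x) v(x)]_0^2.
Choose V so that boundary terms are either known or forced to vanish.
u has inhomogeneous Neumann u'(0) = -2, u'(2) = 2. [u' v]_0^2 = (2)·v(2) − (-2)·v(0) = 2·v(2) + 2·v(0). Take V = H^1(0, 2); boundary term becomes part of RHS.
Weak formulation: find u (satisfying any essential BC) such that ∫_0^2 u'(x) v'(x) dx = ∫_0^2 f v dx + 2·v(2) + 2·v(0) for all v ∈ V (Neumann data are natural BCs: they enter the RHS as boundary terms).
Substituting f(x) = 6*cos(5*π*x/2) - 2, the right-hand side is ∫_0^2 (6*cos(5*π*x/2) - 2) v dx + 2·v(2) + 2·v(0).
Compatibility check (pure Neumann): taking v ≡ 1 ∈ V gives 0 = ∫_0^2 f dx + (2) − (-2), i.e. ∫_0^2 f dx must equal u'(0) − u'(2) = -4. Indeed ∫_0^2 (6*cos(5*π*x/2) - 2) dx = -4, so the data are compatible. The solution is then unique only up to an additive constant (fix it e.g. by requiring ∫_0^2 u dx = 0).


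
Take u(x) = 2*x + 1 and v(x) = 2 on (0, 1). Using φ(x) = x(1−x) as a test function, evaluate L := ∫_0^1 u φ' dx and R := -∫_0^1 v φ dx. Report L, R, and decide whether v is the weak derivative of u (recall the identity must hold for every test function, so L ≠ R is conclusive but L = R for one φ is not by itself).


LHS = -1/3, RHS = -1/3. Yes, v = u' weakly.

u(x) = 2*x + 1, classical derivative u'(x) = 2.
φ(x) = x(1−x), so φ'(x) = 1 - 2*x.
Note φ(0) = φ(1) = 0, so the boundary term u·φ vanishes.
LHS = ∫_0^1 u(x) φ'(x) dx = ∫_0^1 (1 - 4*x^2) dx. Term by term:
  ∫_0^1 -4*x^2 dx = -4/3;  ∫_0^1 1 dx = 1.
Sum: -4/3 + 1 = -1/3.
So LHS = -1/3.
∫_0^1 v(x) φ(x) dx = ∫_0^1 (-2*x^2 + 2*x) dx. Term by term:
  ∫_0^1 -2*x^2 dx = -2/3;  ∫_0^1 2*x dx = 1.
Sum: -2/3 + 1 = 1/3.
So RHS = -∫_0^1 v(x) φ(x) dx = -1/3.
LHS = RHS, so the identity holds for this test φ.
Moreover u is smooth here and v(x) = u'(x) = 2 pointwise, so the identity holds for every test function. Hence v is the weak derivative of u.


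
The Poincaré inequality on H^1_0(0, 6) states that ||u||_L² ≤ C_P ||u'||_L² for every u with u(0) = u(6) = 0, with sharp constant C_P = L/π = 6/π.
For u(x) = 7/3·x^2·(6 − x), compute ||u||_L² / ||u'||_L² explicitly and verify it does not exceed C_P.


||u||_L² / ||u'||_L² = 3*sqrt(14)/7 < C_P = 6/π.

u(x) = 7/3·x^2·(6 − x), so u'(x) = 7*x*(4 - x).
u(x) = 7/3·x^2·(6 − x) vanishes at x = 0 and x = 6, so u ∈ H^1_0(0, 6). Differentiate via the product rule and integrate the resulting polynomials term by term.
  ∫_0^6 u² dx = ∫_0^6 (49*x^6/9 - 196*x^5/3 + 196*x^4) dx. Term by term:
    ∫_0^6 49*x^6/9 dx = 217728;  ∫_0^6 -196*x^5/3 dx = -508032;  ∫_0^6 196*x^4 dx = 1524096/5.
  Sum: 217728 − 508032 + 1524096/5 = 72576/5.
  ∫_0^6 (u')² dx = ∫_0^6 (49*x^4 - 392*x^3 + 784*x^2) dx. Term by term:
    ∫_0^6 49*x^4 dx = 381024/5;  ∫_0^6 -392*x^3 dx = -127008;  ∫_0^6 784*x^2 dx = 56448.
  Sum: 381024/5 − 127008 + 56448 = 28224/5.
∫_0^6 u² dx = 72576/5, so ||u||_L² = 72*sqrt(70)/5.
∫_0^6 (u')² dx = 28224/5, so ||u'||_L² = 168*sqrt(5)/5.
Ratio ||u||_L² / ||u'||_L² = 3*sqrt(14)/7.
Sharp Poincaré constant on H^1_0(0, 6) is C_P = L/π = 6/π, achieved by sin(π/6·x).
A polynomial bump cannot attain the sharp Poincaré constant (only the first sine eigenfunction does), so the ratio is strictly less than C_P, consistent with ||u||_L² ≤ C_P ||u'||_L².


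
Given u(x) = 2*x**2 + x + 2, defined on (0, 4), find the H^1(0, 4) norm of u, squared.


||u||_{H^1}^2 = 25868/15

The H^1 norm (squared) on an interval (0, L) is
  ||u||_{H^1}^2 = ∫_0^L u(x)^2 dx + ∫_0^L u'(x)^2 dx.
Compute u'(x) = 4*x + 1.
Then u(x)^2 = 4*x**4 + 4*x**3 + 9*x**2 + 4*x + 4 and u'(x)^2 = 16*x**2 + 8*x + 1.
Integrate each monomial from 0 to 4 using ∫_0^4 c·x^n dx = c·4^(n+1)/(n+1):
  ∫_0^4 u(x)^2 dx = ∫_0^4 (4*x^4 + 4*x^3 + 9*x^2 + 4*x + 4) dx. Term by term:
    ∫_0^4 4*x^4 dx = 4096/5;  ∫_0^4 4*x^3 dx = 256;  ∫_0^4 9*x^2 dx = 192;
    ∫_0^4 4*x dx = 32;  ∫_0^4 4 dx = 16.
  Sum: 4096/5 + 256 + 192 + 32 + 16 = 6576/5.
  ∫_0^4 u'(x)^2 dx = ∫_0^4 (16*x^2 + 8*x + 1) dx. Term by term:
    ∫_0^4 16*x^2 dx = 1024/3;  ∫_0^4 8*x dx = 64;  ∫_0^4 1 dx = 4.
  Sum: 1024/3 + 64 + 4 = 1228/3.
Adding: ||u||_{H^1}^2 = 6576/5 + 1228/3 = 25868/15.


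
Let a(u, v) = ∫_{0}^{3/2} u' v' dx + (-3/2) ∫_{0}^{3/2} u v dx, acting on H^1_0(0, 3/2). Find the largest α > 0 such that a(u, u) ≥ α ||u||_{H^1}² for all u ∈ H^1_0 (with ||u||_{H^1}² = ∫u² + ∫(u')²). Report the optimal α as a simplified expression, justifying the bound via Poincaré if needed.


α = (-27 + 8*π^2)/(2*(9 + 4*π^2))

Coercivity of a(·,·) on H^1_0(0, 3/2) means a(u, u) ≥ α ||u||_{H^1}² for every u ∈ H^1_0.
The interval has length L = 3/2, and Poincaré/coercivity depend only on L. Here a(u, u) = ∫(u')² + (-3/2)·∫u².
Here c = -3/2 < 0 with |c| < (π/L)² = 4*π^2/9, so coercivity still holds. The condition a(u,u) ≥ α||u||_{H^1}² reads (1−α)∫(u')² ≥ (α−c)∫u². Any admissible α is ≤ 1 (rapidly oscillating u have ∫u²/∫(u')² → 0), and α = 1 would force 0 ≥ (1−c)∫u², impossible since c < 1; so 1−α > 0. By the sharp Poincaré inequality on H^1_0 of an interval of length L, ∫(u')² ≥ (π/L)²∫u² with equality for the first sine mode sin(π(x−x₀)/L) (x₀ the left endpoint), so the inequality holds for all u iff (1−α)(π/L)² ≥ α − c, i.e. α ≤ ((π/L)² + c)/((π/L)² + 1) = (1 + c(L/π)²)/(1 + (L/π)²). (Direct route, valid since c ≤ 0: Poincaré gives c∫u² ≥ c(L/π)²∫(u')², so a(u,u) ≥ (1 + c(L/π)²)∫(u')², while ||u||_{H^1}² ≤ (1 + (L/π)²)∫(u')²; dividing yields the same α.) With (π/L)² = 4*π^2/9 and c = -3/2, the largest admissible constant is α = ((π/L)² + c)/((π/L)² + 1).
Simplifying, α = (-27 + 8*π^2)/(2*(9 + 4*π^2)).


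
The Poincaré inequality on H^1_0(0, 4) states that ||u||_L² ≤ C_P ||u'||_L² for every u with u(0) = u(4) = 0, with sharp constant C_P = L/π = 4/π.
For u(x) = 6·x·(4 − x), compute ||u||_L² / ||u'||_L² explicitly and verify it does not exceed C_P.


||u||_L² / ||u'||_L² = 2*sqrt(10)/5 < C_P = 4/π.

u(x) = 6·x·(4 − x), so u'(x) = 24 - 12*x.
u(x) = 6·x·(4 − x) vanishes at x = 0 and x = 4, so u ∈ H^1_0(0, 4). Differentiate via the product rule and integrate the resulting polynomials term by term.
  ∫_0^4 u² dx = ∫_0^4 (36*x^4 - 288*x^3 + 576*x^2) dx. Term by term:
    ∫_0^4 36*x^4 dx = 36864/5;  ∫_0^4 -288*x^3 dx = -18432;  ∫_0^4 576*x^2 dx = 12288.
  Sum: 36864/5 − 18432 + 12288 = 6144/5.
  ∫_0^4 (u')² dx = ∫_0^4 (144*x^2 - 576*x + 576) dx. Term by term:
    ∫_0^4 144*x^2 dx = 3072;  ∫_0^4 -576*x dx = -4608;  ∫_0^4 576 dx = 2304.
  Sum: 3072 − 4608 + 2304 = 768.
∫_0^4 u² dx = 6144/5, so ||u||_L² = 32*sqrt(30)/5.
∫_0^4 (u')² dx = 768, so ||u'||_L² = 16*sqrt(3).
Ratio ||u||_L² / ||u'||_L² = 2*sqrt(10)/5.
Sharp Poincaré constant on H^1_0(0, 4) is C_P = L/π = 4/π, achieved by sin(π/4·x).
A polynomial bump cannot attain the sharp Poincaré constant (only the first sine eigenfunction does), so the ratio is strictly less than C_P, consistent with ||u||_L² ≤ C_P ||u'||_L².


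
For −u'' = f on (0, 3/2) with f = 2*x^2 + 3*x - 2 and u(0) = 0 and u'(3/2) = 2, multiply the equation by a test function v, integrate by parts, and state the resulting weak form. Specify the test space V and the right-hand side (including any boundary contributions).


V = {v ∈ H^1(0, 3/2) : v(0) = 0} (test functions vanish at x = 0 where u is specified); weak form: ∫_0^3/2 u'v' dx = ∫_0^3/2 (2*x^2 + 3*x - 2) v dx + 2·v(3/2) for all v ∈ V.

Multiply both sides by a test function v and integrate from 0 to 3/2:
  ∫_0^3/2 −u''(x) v(x) dx = ∫_0^3/2 f(x) v(x) dx.
Integrate the LHS by parts once:
  ∫_0^3/2 −u'' v dx = −[u'(x) v(x)]_0^3/2 + ∫_0^3/2 u'(x) v'(x) dx.
Thus ∫_0^3/2 u'(x) v'(x) dx = ∫_0^3/2 f(x) v(x) dx + [u'(x) v(x)]_0^3/2.
Choose V so that boundary terms are either known or forced to vanish.
Mixed BC: u(0) = 0 (Dirichlet) and u'(3/2) = 2 (Neumann). Define V = {v ∈ H^1(0, 3/2) : v(0) = 0}. Then [u' v]_0^3/2 = u'(3/2)·v(3/2) − u'(0)·0 = 2·v(3/2).
Weak formulation: find u (satisfying any essential BC) such that ∫_0^3/2 u'(x) v'(x) dx = ∫_0^3/2 f v dx + 2·v(3/2) for all v ∈ V (Dirichlet at 0 absorbed into V; Neumann datum at x = 3/2 contributes the boundary term).
Substituting f(x) = 2*x^2 + 3*x - 2, the right-hand side is ∫_0^3/2 (2*x^2 + 3*x - 2) v dx + 2·v(3/2).


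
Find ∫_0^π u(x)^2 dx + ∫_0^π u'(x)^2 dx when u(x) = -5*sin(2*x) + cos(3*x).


||u||_{H^1(0,π)}^2 = 80 + 135*π/2

u'(x) = -3*sin(3*x) - 10*cos(2*x).
Expand u² and (u')² and integrate term by term on (0, π), using: for integers n ≥ 1, ∫_0^π sin²(nx) dx = ∫_0^π cos²(nx) dx = π/2; for n ≠ n', ∫_0^π sin(nx)sin(n'x) dx = ∫_0^π cos(nx)cos(n'x) dx = 0; and by product-to-sum, ∫_0^π sin(nx)cos(n'x) dx = ½∫_0^π [sin((n+n')x) + sin((n−n')x)] dx, which is 0 when n+n' is even and 2n/(n²−n'²) when n+n' is odd (it need not vanish on (0, π)).
  u² squared terms: (-5)²·∫sin(2x)² dx = 25·π/2 = 25*π/2;  (1)²·∫cos(3x)² dx = 1·π/2 = π/2.
  u² cross terms: 2·(-5)·(1)·∫sin(2x)·cos(3x) dx = -10·(-4/5) = 8.
  So ∫_0^π u² dx = 25*π/2 + π/2 + 8 = 8 + 13*π.
  (u')² squared terms: (-10)²·∫cos(2x)² dx = 100·π/2 = 50*π;  (-3)²·∫sin(3x)² dx = 9·π/2 = 9*π/2.
  (u')² cross terms: 2·(-10)·(-3)·∫cos(2x)·sin(3x) dx = 60·(6/5) = 72.
  So ∫_0^π (u')² dx = 50*π + 9*π/2 + 72 = 72 + 109*π/2.
||u||_{H^1}^2 = (8 + 13*π) + (72 + 109*π/2) = 80 + 135*π/2.


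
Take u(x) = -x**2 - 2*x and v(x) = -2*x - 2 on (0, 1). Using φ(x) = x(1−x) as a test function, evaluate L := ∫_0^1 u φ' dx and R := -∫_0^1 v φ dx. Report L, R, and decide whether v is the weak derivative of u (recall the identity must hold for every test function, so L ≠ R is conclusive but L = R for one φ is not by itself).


LHS = 1/2, RHS = 1/2. Yes, v = u' weakly.

u(x) = -x**2 - 2*x, classical derivative u'(x) = -2*x - 2.
φ(x) = x(1−x), so φ'(x) = 1 - 2*x.
Note φ(0) = φ(1) = 0, so the boundary term u·φ vanishes.
LHS = ∫_0^1 u(x) φ'(x) dx = ∫_0^1 (2*x^3 + 3*x^2 - 2*x) dx. Term by term:
  ∫_0^1 2*x^3 dx = 1/2;  ∫_0^1 3*x^2 dx = 1;  ∫_0^1 -2*x dx = -1.
Sum: 1/2 + 1 − 1 = 1/2.
So LHS = 1/2.
∫_0^1 v(x) φ(x) dx = ∫_0^1 (2*x^3 - 2*x) dx. Term by term:
  ∫_0^1 2*x^3 dx = 1/2;  ∫_0^1 -2*x dx = -1.
Sum: 1/2 − 1 = -1/2.
So RHS = -∫_0^1 v(x) φ(x) dx = 1/2.
LHS = RHS, so the identity holds for this test φ.
Moreover u is smooth here and v(x) = u'(x) = -2*x - 2 pointwise, so the identity holds for every test function. Hence v is the weak derivative of u.
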